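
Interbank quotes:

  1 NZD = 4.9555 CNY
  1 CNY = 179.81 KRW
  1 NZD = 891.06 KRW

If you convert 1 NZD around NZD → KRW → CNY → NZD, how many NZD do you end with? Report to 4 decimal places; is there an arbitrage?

1.0000 (no arbitrage)

Around NZD → KRW → CNY → NZD: 1 × 891.06 ÷ 179.81 ÷ 4.9555 = 1.000013
Product ≈ 1 (deviation 0.001%, within rounding noise).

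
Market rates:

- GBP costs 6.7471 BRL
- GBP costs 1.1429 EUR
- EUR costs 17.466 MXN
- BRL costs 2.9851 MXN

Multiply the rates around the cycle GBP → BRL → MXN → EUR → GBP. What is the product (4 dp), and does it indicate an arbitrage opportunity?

1.0090 (arbitrage exists)

Around GBP → BRL → MXN → EUR → GBP: 1 × 6.7471 × 2.9851 ÷ 17.466 ÷ 1.1429 = 1.008961
Product > 1; profitable direction is GBP → BRL → MXN → EUR → GBP.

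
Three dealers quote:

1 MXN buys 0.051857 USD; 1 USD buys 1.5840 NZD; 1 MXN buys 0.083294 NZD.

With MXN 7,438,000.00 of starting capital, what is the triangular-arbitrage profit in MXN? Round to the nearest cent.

Profitable loop is MXN → NZD → USD → MXN:
MXN 7,438,000.00 × 0.083294 = NZD 619,540.77
NZD 619,540.77 ÷ 1.5840 = USD 391,124.22
USD 391,124.22 ÷ 0.051857 = MXN 7,542,361.20
Profit = MXN 7,542,361.20 − MXN 7,438,000.00

Profit: MXN 104,361.20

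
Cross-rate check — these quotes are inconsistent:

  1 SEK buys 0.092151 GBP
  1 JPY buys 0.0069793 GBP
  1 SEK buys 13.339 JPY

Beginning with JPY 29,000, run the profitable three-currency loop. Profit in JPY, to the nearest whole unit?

Profitable loop is JPY → GBP → SEK → JPY:
JPY 29,000 × 0.0069793 = GBP 202.40
GBP 202.40 ÷ 0.092151 = SEK 2,196.39
SEK 2,196.39 × 13.339 = JPY 29,298
Profit = JPY 29,298 − JPY 29,000

Profit: JPY 298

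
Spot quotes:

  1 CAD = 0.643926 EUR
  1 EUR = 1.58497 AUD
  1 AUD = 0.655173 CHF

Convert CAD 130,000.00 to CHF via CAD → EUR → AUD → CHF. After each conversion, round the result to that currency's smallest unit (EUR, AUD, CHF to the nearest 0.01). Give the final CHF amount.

CHF 86,927.33

CAD 130,000.00 × 0.643926 = EUR 83,710.38
EUR 83,710.38 × 1.58497 = AUD 132,678.44
AUD 132,678.44 × 0.655173 = CHF 86,927.33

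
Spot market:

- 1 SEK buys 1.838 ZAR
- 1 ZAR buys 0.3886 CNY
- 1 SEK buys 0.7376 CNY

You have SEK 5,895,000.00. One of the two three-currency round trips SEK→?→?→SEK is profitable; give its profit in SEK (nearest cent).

Profitable loop is SEK → CNY → ZAR → SEK:
SEK 5,895,000.00 × 0.7376 = CNY 4,348,152.00
CNY 4,348,152.00 ÷ 0.3886 = ZAR 11,189,274.32
ZAR 11,189,274.32 ÷ 1.838 = SEK 6,087,744.46
Profit = SEK 6,087,744.46 − SEK 5,895,000.00

Profit: SEK 192,744.46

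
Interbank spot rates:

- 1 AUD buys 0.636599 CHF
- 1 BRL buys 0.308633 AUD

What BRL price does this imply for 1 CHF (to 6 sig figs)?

CHF/BRL = 5.08969

1 CHF ÷ 0.636599 = 1.57085 AUD
1.57085 AUD ÷ 0.308633 = 5.08969 BRL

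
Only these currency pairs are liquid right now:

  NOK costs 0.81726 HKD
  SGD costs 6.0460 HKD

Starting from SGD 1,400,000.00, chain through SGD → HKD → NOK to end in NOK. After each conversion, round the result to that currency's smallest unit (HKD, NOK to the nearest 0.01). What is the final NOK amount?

NOK 10,357,046.72

SGD 1,400,000.00 × 6.0460 = HKD 8,464,400.00
HKD 8,464,400.00 ÷ 0.81726 = NOK 10,357,046.72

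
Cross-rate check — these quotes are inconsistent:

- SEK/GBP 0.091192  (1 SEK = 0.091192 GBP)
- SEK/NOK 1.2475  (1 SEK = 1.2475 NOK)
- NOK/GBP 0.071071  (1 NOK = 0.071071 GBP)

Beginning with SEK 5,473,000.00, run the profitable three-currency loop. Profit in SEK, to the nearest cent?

Profit: SEK 156,232.78

Profitable loop is SEK → GBP → NOK → SEK:
SEK 5,473,000.00 × 0.091192 = GBP 499,093.82
GBP 499,093.82 ÷ 0.071071 = NOK 7,022,467.90
NOK 7,022,467.90 ÷ 1.2475 = SEK 5,629,232.78
Profit = SEK 5,629,232.78 − SEK 5,473,000.00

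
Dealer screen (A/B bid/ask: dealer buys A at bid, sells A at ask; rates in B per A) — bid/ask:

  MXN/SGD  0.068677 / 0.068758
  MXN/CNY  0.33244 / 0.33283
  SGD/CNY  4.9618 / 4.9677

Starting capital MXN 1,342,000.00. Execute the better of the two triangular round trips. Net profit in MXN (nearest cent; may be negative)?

Best loop MXN → SGD → CNY → MXN:
MXN 1,342,000.00 × 0.068677 (sell MXN at bid) = SGD 92,164.53
SGD 92,164.53 × 4.9618 (sell SGD at bid) = CNY 457,301.98
CNY 457,301.98 ÷ 0.33283 (buy MXN at ask) = MXN 1,373,980.67

Net profit: MXN 31,980.67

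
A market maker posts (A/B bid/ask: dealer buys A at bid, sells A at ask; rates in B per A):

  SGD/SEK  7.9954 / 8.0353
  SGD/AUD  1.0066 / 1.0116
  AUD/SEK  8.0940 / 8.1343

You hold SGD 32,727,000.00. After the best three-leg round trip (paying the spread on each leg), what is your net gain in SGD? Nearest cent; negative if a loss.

Best loop SGD → AUD → SEK → SGD:
SGD 32,727,000.00 × 1.0066 (sell SGD at bid) = AUD 32,942,998.20
AUD 32,942,998.20 × 8.0940 (sell AUD at bid) = SEK 266,640,627.43
SEK 266,640,627.43 ÷ 8.0353 (buy SGD at ask) = SGD 33,183,655.55

Net profit: SGD 456,655.55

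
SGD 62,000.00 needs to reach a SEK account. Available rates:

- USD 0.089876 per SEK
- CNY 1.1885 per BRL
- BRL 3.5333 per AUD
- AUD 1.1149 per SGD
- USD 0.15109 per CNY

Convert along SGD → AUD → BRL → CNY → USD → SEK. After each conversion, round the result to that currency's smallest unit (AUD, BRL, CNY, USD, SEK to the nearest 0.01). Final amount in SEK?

SEK 487,976.88

SGD 62,000.00 × 1.1149 = AUD 69,123.80
AUD 69,123.80 × 3.5333 = BRL 244,235.12
BRL 244,235.12 × 1.1885 = CNY 290,273.44
CNY 290,273.44 × 0.15109 = USD 43,857.41
USD 43,857.41 ÷ 0.089876 = SEK 487,976.88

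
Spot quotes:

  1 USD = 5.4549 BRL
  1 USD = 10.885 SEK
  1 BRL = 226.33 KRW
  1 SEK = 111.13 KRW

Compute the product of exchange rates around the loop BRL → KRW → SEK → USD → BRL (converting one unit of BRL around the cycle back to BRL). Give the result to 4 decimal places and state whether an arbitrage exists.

Around BRL → KRW → SEK → USD → BRL: 1 × 226.33 ÷ 111.13 ÷ 10.885 × 5.4549 = 1.020632
Product > 1; profitable direction is BRL → KRW → SEK → USD → BRL.

1.0206 (arbitrage exists)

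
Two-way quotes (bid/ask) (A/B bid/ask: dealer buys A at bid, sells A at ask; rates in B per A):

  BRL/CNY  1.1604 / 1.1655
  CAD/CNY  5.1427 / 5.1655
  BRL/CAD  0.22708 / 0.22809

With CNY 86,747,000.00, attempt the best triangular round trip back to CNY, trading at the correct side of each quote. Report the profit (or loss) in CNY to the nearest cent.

Best loop CNY → BRL → CAD → CNY:
CNY 86,747,000.00 ÷ 1.1655 (buy BRL at ask) = BRL 74,429,000.43
BRL 74,429,000.43 × 0.22708 (sell BRL at bid) = CAD 16,901,337.42
CAD 16,901,337.42 × 5.1427 (sell CAD at bid) = CNY 86,918,507.94

Net profit: CNY 171,507.94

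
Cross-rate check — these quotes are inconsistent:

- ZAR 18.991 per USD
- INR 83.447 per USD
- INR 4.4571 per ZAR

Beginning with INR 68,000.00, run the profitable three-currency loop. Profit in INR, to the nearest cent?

Profitable loop is INR → USD → ZAR → INR:
INR 68,000.00 ÷ 83.447 = USD 814.89
USD 814.89 × 18.991 = ZAR 15,475.55
ZAR 15,475.55 × 4.4571 = INR 68,976.06
Profit = INR 68,976.06 − INR 68,000.00

Profit: INR 976.06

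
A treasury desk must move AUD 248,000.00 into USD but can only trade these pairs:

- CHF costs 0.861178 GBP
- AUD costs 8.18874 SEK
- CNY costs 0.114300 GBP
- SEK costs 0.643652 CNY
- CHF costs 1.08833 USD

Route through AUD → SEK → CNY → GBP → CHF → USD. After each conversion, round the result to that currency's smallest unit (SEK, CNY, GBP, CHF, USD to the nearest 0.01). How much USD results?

USD 188,813.83

AUD 248,000.00 × 8.18874 = SEK 2,030,807.52
SEK 2,030,807.52 × 0.643652 = CNY 1,307,133.32
CNY 1,307,133.32 × 0.114300 = GBP 149,405.34
GBP 149,405.34 ÷ 0.861178 = CHF 173,489.50
CHF 173,489.50 × 1.08833 = USD 188,813.83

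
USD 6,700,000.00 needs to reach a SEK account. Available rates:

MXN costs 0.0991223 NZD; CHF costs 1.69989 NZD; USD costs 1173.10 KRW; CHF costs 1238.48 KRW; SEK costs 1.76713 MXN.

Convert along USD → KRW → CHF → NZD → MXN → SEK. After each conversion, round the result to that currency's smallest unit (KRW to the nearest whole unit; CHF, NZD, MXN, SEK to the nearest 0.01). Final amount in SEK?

USD 6,700,000.00 × 1173.10 = KRW 7,859,770,000
KRW 7,859,770,000 ÷ 1238.48 = CHF 6,346,303.53
CHF 6,346,303.53 × 1.69989 = NZD 10,788,017.91
NZD 10,788,017.91 ÷ 0.0991223 = MXN 108,835,427.65
MXN 108,835,427.65 ÷ 1.76713 = SEK 61,588,806.51

SEK 61,588,806.51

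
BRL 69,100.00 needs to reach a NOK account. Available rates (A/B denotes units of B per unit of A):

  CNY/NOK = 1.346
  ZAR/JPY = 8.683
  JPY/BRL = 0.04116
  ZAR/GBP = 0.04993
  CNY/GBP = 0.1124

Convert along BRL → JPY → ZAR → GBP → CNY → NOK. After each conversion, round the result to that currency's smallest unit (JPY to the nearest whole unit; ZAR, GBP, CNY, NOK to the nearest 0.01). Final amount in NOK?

NOK 115,604.04

BRL 69,100.00 ÷ 0.04116 = JPY 1,678,814
JPY 1,678,814 ÷ 8.683 = ZAR 193,344.93
ZAR 193,344.93 × 0.04993 = GBP 9,653.71
GBP 9,653.71 ÷ 0.1124 = CNY 85,887.10
CNY 85,887.10 × 1.346 = NOK 115,604.04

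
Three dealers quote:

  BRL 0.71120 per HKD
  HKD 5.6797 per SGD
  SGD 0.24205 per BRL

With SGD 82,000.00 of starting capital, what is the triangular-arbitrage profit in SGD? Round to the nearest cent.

Profit: SGD 1,867.10

Profitable loop is SGD → BRL → HKD → SGD:
SGD 82,000.00 ÷ 0.24205 = BRL 338,772.98
BRL 338,772.98 ÷ 0.71120 = HKD 476,339.96
HKD 476,339.96 ÷ 5.6797 = SGD 83,867.10
Profit = SGD 83,867.10 − SGD 82,000.00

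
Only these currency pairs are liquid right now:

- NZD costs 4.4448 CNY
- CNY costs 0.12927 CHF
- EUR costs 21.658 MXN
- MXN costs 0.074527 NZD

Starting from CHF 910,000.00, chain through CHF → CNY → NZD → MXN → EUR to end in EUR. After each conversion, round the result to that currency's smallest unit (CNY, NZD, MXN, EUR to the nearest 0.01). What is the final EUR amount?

EUR 981,204.27

CHF 910,000.00 ÷ 0.12927 = CNY 7,039,529.67
CNY 7,039,529.67 ÷ 4.4448 = NZD 1,583,767.47
NZD 1,583,767.47 ÷ 0.074527 = MXN 21,250,922.08
MXN 21,250,922.08 ÷ 21.658 = EUR 981,204.27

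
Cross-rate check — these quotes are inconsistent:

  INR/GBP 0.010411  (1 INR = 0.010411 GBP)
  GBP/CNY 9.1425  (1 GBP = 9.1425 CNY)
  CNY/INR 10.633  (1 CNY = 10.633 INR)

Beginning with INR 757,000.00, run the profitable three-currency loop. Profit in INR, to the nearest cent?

Profitable loop is INR → GBP → CNY → INR:
INR 757,000.00 × 0.010411 = GBP 7,881.13
GBP 7,881.13 × 9.1425 = CNY 72,053.20
CNY 72,053.20 × 10.633 = INR 766,141.71
Profit = INR 766,141.71 − INR 757,000.00

Profit: INR 9,141.71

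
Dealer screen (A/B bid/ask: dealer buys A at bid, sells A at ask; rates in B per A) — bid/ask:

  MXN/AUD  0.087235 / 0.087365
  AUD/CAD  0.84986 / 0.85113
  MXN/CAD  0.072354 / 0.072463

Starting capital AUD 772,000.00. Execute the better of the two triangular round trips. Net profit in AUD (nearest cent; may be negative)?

Best loop AUD → CAD → MXN → AUD:
AUD 772,000.00 × 0.84986 (sell AUD at bid) = CAD 656,091.92
CAD 656,091.92 ÷ 0.072463 (buy MXN at ask) = MXN 9,054,164.47
MXN 9,054,164.47 × 0.087235 (sell MXN at bid) = AUD 789,840.04

Net profit: AUD 17,840.04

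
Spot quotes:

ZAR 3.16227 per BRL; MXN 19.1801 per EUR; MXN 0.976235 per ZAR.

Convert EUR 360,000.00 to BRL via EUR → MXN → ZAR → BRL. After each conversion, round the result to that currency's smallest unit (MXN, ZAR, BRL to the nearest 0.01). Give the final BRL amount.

EUR 360,000.00 × 19.1801 = MXN 6,904,836.00
MXN 6,904,836.00 ÷ 0.976235 = ZAR 7,072,924.04
ZAR 7,072,924.04 ÷ 3.16227 = BRL 2,236,660.39

BRL 2,236,660.39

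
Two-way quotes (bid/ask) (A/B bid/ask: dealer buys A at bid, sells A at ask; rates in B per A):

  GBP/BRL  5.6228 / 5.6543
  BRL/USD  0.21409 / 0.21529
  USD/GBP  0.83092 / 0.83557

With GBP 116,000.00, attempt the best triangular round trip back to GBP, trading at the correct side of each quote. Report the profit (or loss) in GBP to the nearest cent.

Best loop GBP → BRL → USD → GBP:
GBP 116,000.00 × 5.6228 (sell GBP at bid) = BRL 652,244.80
BRL 652,244.80 × 0.21409 (sell BRL at bid) = USD 139,639.09
USD 139,639.09 × 0.83092 (sell USD at bid) = GBP 116,028.91

Net profit: GBP 28.91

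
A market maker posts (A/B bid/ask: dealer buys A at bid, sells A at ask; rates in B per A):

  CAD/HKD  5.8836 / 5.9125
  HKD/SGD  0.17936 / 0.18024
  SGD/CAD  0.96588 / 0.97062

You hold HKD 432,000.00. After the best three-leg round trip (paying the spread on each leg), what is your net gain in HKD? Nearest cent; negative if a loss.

Net profit: HKD 8,327.34

Best loop HKD → SGD → CAD → HKD:
HKD 432,000.00 × 0.17936 (sell HKD at bid) = SGD 77,483.52
SGD 77,483.52 × 0.96588 (sell SGD at bid) = CAD 74,839.78
CAD 74,839.78 × 5.8836 (sell CAD at bid) = HKD 440,327.34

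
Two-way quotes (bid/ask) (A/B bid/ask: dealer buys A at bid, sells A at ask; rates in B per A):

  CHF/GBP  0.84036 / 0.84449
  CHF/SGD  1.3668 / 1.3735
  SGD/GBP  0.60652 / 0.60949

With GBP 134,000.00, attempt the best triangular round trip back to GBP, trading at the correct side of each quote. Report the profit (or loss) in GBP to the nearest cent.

Best loop GBP → SGD → CHF → GBP:
GBP 134,000.00 ÷ 0.60949 (buy SGD at ask) = SGD 219,855.95
SGD 219,855.95 ÷ 1.3735 (buy CHF at ask) = CHF 160,069.85
CHF 160,069.85 × 0.84036 (sell CHF at bid) = GBP 134,516.30

Net profit: GBP 516.30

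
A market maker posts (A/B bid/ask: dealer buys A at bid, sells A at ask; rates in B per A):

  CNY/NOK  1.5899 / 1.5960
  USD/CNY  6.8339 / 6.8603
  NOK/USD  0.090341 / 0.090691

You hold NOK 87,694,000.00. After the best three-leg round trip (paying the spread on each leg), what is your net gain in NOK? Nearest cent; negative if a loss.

Best loop NOK → CNY → USD → NOK:
NOK 87,694,000.00 ÷ 1.5960 (buy CNY at ask) = CNY 54,946,115.29
CNY 54,946,115.29 ÷ 6.8603 (buy USD at ask) = USD 8,009,287.54
USD 8,009,287.54 ÷ 0.090691 (buy NOK at ask) = NOK 88,314,028.26

Net profit: NOK 620,028.26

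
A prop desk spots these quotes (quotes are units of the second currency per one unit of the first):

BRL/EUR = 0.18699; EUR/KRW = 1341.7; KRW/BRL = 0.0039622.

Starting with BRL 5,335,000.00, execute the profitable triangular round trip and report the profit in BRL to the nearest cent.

Profitable loop is BRL → KRW → EUR → BRL:
BRL 5,335,000.00 ÷ 0.0039622 = KRW 1,346,474,181
KRW 1,346,474,181 ÷ 1341.7 = EUR 1,003,558.31
EUR 1,003,558.31 ÷ 0.18699 = BRL 5,366,908.97
Profit = BRL 5,366,908.97 − BRL 5,335,000.00

Profit: BRL 31,908.97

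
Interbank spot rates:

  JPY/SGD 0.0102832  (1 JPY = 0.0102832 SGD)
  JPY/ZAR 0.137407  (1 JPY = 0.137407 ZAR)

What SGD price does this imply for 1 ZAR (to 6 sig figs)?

ZAR/SGD = 0.0748375

1 ZAR ÷ 0.137407 = 7.27765 JPY
7.27765 JPY × 0.0102832 = 0.0748375 SGD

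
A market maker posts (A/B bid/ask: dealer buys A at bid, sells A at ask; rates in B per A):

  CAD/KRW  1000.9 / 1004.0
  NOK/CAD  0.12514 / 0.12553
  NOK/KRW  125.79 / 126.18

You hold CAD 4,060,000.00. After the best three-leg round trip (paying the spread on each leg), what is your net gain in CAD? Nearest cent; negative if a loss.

Best loop CAD → NOK → KRW → CAD:
CAD 4,060,000.00 ÷ 0.12553 (buy NOK at ask) = NOK 32,342,866.25
NOK 32,342,866.25 × 125.79 (sell NOK at bid) = KRW 4,068,409,145
KRW 4,068,409,145 ÷ 1004.0 (buy CAD at ask) = CAD 4,052,200.34

Net result: CAD -7,799.66 (no profitable arbitrage after spreads)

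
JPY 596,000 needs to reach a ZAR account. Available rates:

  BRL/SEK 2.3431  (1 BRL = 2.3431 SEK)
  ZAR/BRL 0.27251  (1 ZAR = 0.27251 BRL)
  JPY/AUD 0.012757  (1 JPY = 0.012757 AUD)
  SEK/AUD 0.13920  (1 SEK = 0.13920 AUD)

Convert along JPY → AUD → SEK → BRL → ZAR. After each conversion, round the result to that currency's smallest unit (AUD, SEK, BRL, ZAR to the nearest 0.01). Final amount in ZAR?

JPY 596,000 × 0.012757 = AUD 7,603.17
AUD 7,603.17 ÷ 0.13920 = SEK 54,620.47
SEK 54,620.47 ÷ 2.3431 = BRL 23,311.20
BRL 23,311.20 ÷ 0.27251 = ZAR 85,542.55

ZAR 85,542.55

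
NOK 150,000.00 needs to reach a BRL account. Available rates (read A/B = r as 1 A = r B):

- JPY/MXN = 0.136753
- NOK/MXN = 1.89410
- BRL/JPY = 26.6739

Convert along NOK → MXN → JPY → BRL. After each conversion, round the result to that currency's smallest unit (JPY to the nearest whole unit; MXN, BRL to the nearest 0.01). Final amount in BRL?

BRL 77,888.05

NOK 150,000.00 × 1.89410 = MXN 284,115.00
MXN 284,115.00 ÷ 0.136753 = JPY 2,077,578
JPY 2,077,578 ÷ 26.6739 = BRL 77,888.05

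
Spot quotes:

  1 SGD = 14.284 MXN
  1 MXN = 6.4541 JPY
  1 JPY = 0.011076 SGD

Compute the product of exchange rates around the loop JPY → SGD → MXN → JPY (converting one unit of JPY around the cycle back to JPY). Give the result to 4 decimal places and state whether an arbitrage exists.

Around JPY → SGD → MXN → JPY: 1 × 0.011076 × 14.284 × 6.4541 = 1.021100
Product > 1; profitable direction is JPY → SGD → MXN → JPY.

1.0211 (arbitrage exists)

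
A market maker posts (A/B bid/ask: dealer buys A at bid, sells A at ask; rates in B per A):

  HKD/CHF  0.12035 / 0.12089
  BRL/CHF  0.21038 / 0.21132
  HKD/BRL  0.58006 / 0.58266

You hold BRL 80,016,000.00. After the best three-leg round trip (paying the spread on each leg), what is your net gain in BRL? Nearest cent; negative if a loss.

Net profit: BRL 756,556.48

Best loop BRL → CHF → HKD → BRL:
BRL 80,016,000.00 × 0.21038 (sell BRL at bid) = CHF 16,833,766.08
CHF 16,833,766.08 ÷ 0.12089 (buy HKD at ask) = HKD 139,248,623.38
HKD 139,248,623.38 × 0.58006 (sell HKD at bid) = BRL 80,772,556.48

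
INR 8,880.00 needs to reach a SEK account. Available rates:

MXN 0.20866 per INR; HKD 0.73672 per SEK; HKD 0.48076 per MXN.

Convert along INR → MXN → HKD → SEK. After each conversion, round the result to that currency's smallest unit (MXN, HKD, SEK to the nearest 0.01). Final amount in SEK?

INR 8,880.00 × 0.20866 = MXN 1,852.90
MXN 1,852.90 × 0.48076 = HKD 890.80
HKD 890.80 ÷ 0.73672 = SEK 1,209.14

SEK 1,209.14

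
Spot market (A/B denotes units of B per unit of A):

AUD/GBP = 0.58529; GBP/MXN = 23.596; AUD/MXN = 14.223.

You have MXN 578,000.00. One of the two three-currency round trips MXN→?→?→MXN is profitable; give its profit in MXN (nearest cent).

Profitable loop is MXN → GBP → AUD → MXN:
MXN 578,000.00 ÷ 23.596 = GBP 24,495.68
GBP 24,495.68 ÷ 0.58529 = AUD 41,852.21
AUD 41,852.21 × 14.223 = MXN 595,263.92
Profit = MXN 595,263.92 − MXN 578,000.00

Profit: MXN 17,263.92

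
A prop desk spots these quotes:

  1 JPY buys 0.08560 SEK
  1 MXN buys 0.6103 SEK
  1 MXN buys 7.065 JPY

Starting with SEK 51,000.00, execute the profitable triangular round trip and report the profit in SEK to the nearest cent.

Profitable loop is SEK → JPY → MXN → SEK:
SEK 51,000.00 ÷ 0.08560 = JPY 595,794
JPY 595,794 ÷ 7.065 = MXN 84,330.42
MXN 84,330.42 × 0.6103 = SEK 51,466.85
Profit = SEK 51,466.85 − SEK 51,000.00

Profit: SEK 466.85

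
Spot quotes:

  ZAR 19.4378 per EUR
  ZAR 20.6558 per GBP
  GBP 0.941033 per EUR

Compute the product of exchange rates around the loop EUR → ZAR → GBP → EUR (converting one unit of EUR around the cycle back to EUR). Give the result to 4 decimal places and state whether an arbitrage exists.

Around EUR → ZAR → GBP → EUR: 1 × 19.4378 ÷ 20.6558 ÷ 0.941033 = 1.000001
Product ≈ 1 (deviation 0.000%, within rounding noise).

1.0000 (no arbitrage)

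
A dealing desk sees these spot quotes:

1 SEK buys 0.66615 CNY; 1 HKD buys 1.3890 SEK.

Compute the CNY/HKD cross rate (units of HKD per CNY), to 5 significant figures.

CNY/HKD = 1.0808

1 CNY ÷ 0.66615 = 1.50116 SEK
1.50116 SEK ÷ 1.3890 = 1.08075 HKD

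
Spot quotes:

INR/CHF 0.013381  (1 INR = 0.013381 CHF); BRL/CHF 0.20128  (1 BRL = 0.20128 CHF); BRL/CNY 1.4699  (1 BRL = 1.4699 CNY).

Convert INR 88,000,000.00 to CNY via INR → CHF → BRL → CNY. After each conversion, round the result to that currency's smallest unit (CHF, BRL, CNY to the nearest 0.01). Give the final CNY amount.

INR 88,000,000.00 × 0.013381 = CHF 1,177,528.00
CHF 1,177,528.00 ÷ 0.20128 = BRL 5,850,198.73
BRL 5,850,198.73 × 1.4699 = CNY 8,599,207.11

CNY 8,599,207.11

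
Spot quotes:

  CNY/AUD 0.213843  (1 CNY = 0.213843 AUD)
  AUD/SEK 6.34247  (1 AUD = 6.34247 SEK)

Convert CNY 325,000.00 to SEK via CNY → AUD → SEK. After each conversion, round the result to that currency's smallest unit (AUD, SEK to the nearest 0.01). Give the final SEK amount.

SEK 440,795.20

CNY 325,000.00 × 0.213843 = AUD 69,498.98
AUD 69,498.98 × 6.34247 = SEK 440,795.20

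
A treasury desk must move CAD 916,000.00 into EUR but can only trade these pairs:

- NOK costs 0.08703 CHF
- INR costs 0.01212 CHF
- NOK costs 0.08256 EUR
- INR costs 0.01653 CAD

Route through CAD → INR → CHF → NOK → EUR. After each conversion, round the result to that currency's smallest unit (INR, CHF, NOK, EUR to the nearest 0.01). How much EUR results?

CAD 916,000.00 ÷ 0.01653 = INR 55,414,398.06
INR 55,414,398.06 × 0.01212 = CHF 671,622.50
CHF 671,622.50 ÷ 0.08703 = NOK 7,717,137.77
NOK 7,717,137.77 × 0.08256 = EUR 637,126.89

EUR 637,126.89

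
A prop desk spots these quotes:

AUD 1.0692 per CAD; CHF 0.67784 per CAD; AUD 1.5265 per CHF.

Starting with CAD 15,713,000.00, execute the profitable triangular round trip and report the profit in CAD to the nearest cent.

Profitable loop is CAD → AUD → CHF → CAD:
CAD 15,713,000.00 × 1.0692 = AUD 16,800,339.60
AUD 16,800,339.60 ÷ 1.5265 = CHF 11,005,790.76
CHF 11,005,790.76 ÷ 0.67784 = CAD 16,236,561.38
Profit = CAD 16,236,561.38 − CAD 15,713,000.00

Profit: CAD 523,561.38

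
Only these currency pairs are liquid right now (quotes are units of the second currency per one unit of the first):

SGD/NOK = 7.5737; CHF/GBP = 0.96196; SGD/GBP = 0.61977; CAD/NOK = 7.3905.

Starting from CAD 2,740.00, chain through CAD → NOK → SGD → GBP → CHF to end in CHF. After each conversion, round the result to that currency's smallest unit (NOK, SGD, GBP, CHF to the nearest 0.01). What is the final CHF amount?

CAD 2,740.00 × 7.3905 = NOK 20,249.97
NOK 20,249.97 ÷ 7.5737 = SGD 2,673.72
SGD 2,673.72 × 0.61977 = GBP 1,657.09
GBP 1,657.09 ÷ 0.96196 = CHF 1,722.62

CHF 1,722.62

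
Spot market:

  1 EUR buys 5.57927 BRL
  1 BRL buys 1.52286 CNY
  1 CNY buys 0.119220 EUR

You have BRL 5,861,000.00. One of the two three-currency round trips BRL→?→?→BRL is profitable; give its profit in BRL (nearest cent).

Profitable loop is BRL → CNY → EUR → BRL:
BRL 5,861,000.00 × 1.52286 = CNY 8,925,482.46
CNY 8,925,482.46 × 0.119220 = EUR 1,064,096.02
EUR 1,064,096.02 × 5.57927 = BRL 5,936,879.00
Profit = BRL 5,936,879.00 − BRL 5,861,000.00

Profit: BRL 75,879.00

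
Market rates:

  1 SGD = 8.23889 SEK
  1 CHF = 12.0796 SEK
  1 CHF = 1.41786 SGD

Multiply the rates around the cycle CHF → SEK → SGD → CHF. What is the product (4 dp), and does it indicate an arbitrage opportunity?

Around CHF → SEK → SGD → CHF: 1 × 12.0796 ÷ 8.23889 ÷ 1.41786 = 1.034071
Product > 1; profitable direction is CHF → SEK → SGD → CHF.

1.0341 (arbitrage exists)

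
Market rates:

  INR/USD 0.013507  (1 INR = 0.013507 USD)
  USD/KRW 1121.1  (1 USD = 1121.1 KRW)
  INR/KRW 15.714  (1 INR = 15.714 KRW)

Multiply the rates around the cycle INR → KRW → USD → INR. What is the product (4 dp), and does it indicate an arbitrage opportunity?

Around INR → KRW → USD → INR: 1 × 15.714 ÷ 1121.1 ÷ 0.013507 = 1.037728
Product > 1; profitable direction is INR → KRW → USD → INR.

1.0377 (arbitrage exists)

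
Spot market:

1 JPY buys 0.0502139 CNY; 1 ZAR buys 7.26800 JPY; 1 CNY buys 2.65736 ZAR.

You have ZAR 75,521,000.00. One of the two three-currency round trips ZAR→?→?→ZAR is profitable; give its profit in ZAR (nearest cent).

Profitable loop is ZAR → CNY → JPY → ZAR:
ZAR 75,521,000.00 ÷ 2.65736 = CNY 28,419,559.26
CNY 28,419,559.26 ÷ 0.0502139 = JPY 565,969,966
JPY 565,969,966 ÷ 7.26800 = ZAR 77,871,486.75
Profit = ZAR 77,871,486.75 − ZAR 75,521,000.00

Profit: ZAR 2,350,486.75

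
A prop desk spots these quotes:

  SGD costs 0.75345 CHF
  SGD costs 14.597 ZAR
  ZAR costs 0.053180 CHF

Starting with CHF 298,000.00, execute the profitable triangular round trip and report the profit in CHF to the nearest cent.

Profitable loop is CHF → SGD → ZAR → CHF:
CHF 298,000.00 ÷ 0.75345 = SGD 395,513.97
SGD 395,513.97 × 14.597 = ZAR 5,773,317.41
ZAR 5,773,317.41 × 0.053180 = CHF 307,025.02
Profit = CHF 307,025.02 − CHF 298,000.00

Profit: CHF 9,025.02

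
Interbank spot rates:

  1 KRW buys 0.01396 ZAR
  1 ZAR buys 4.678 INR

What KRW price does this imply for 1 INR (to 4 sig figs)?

INR/KRW = 15.31

1 INR ÷ 4.678 = 0.213767 ZAR
0.213767 ZAR ÷ 0.01396 = 15.3128 KRW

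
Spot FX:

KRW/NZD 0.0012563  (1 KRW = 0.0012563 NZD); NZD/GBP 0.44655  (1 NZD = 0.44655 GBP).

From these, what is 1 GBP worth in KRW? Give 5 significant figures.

1 GBP ÷ 0.44655 = 2.23939 NZD
2.23939 NZD ÷ 0.0012563 = 1782.53 KRW

GBP/KRW = 1782.5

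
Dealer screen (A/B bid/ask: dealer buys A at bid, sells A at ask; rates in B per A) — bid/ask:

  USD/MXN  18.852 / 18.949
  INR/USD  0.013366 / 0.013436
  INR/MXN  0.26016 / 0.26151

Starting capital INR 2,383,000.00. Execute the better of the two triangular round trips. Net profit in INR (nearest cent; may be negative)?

Best loop INR → MXN → USD → INR:
INR 2,383,000.00 × 0.26016 (sell INR at bid) = MXN 619,961.28
MXN 619,961.28 ÷ 18.949 (buy USD at ask) = USD 32,717.36
USD 32,717.36 ÷ 0.013436 (buy INR at ask) = INR 2,435,052.20

Net profit: INR 52,052.20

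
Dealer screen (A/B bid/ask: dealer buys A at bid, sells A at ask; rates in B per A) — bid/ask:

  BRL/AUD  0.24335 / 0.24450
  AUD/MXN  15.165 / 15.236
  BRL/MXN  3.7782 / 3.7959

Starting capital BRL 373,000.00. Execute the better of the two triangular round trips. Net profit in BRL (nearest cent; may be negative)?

Net profit: BRL 5,306.63

Best loop BRL → MXN → AUD → BRL:
BRL 373,000.00 × 3.7782 (sell BRL at bid) = MXN 1,409,268.60
MXN 1,409,268.60 ÷ 15.236 (buy AUD at ask) = AUD 92,495.97
AUD 92,495.97 ÷ 0.24450 (buy BRL at ask) = BRL 378,306.63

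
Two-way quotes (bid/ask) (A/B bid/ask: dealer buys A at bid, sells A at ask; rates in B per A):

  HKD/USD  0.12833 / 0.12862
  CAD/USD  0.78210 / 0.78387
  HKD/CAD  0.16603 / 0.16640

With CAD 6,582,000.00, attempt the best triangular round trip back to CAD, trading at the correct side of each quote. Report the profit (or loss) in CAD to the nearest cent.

Net profit: CAD 63,049.59

Best loop CAD → USD → HKD → CAD:
CAD 6,582,000.00 × 0.78210 (sell CAD at bid) = USD 5,147,782.20
USD 5,147,782.20 ÷ 0.12862 (buy HKD at ask) = HKD 40,023,186.13
HKD 40,023,186.13 × 0.16603 (sell HKD at bid) = CAD 6,645,049.59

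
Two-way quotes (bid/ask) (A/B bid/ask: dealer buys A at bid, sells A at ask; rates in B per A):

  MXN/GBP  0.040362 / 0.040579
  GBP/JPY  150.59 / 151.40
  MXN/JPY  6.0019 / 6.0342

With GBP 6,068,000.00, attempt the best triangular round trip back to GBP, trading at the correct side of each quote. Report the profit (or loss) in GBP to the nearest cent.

Net profit: GBP 44,159.56

Best loop GBP → JPY → MXN → GBP:
GBP 6,068,000.00 × 150.59 (sell GBP at bid) = JPY 913,780,120
JPY 913,780,120 ÷ 6.0342 (buy MXN at ask) = MXN 151,433,515.63
MXN 151,433,515.63 × 0.040362 (sell MXN at bid) = GBP 6,112,159.56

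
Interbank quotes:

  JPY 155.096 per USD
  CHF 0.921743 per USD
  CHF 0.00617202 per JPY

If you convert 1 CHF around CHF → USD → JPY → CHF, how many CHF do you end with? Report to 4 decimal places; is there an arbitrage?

1.0385 (arbitrage exists)

Around CHF → USD → JPY → CHF: 1 ÷ 0.921743 × 155.096 × 0.00617202 = 1.038528
Product > 1; profitable direction is CHF → USD → JPY → CHF.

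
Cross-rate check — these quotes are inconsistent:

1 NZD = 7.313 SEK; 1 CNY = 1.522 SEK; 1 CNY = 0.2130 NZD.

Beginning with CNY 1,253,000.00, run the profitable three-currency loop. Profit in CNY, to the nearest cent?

Profit: CNY 29,364.82

Profitable loop is CNY → NZD → SEK → CNY:
CNY 1,253,000.00 × 0.2130 = NZD 266,889.00
NZD 266,889.00 × 7.313 = SEK 1,951,759.26
SEK 1,951,759.26 ÷ 1.522 = CNY 1,282,364.82
Profit = CNY 1,282,364.82 − CNY 1,253,000.00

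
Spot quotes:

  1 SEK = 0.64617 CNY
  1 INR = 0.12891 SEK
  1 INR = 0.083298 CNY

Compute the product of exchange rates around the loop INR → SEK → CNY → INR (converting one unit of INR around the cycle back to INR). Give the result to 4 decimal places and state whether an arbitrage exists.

1.0000 (no arbitrage)

Around INR → SEK → CNY → INR: 1 × 0.12891 × 0.64617 ÷ 0.083298 = 0.999997
Product ≈ 1 (deviation 0.000%, within rounding noise).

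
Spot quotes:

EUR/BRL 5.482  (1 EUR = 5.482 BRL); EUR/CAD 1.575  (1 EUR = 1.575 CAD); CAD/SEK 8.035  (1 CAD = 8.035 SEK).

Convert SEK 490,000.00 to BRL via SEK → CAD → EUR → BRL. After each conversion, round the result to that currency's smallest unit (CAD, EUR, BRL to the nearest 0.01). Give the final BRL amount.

BRL 212,260.24

SEK 490,000.00 ÷ 8.035 = CAD 60,983.20
CAD 60,983.20 ÷ 1.575 = EUR 38,719.49
EUR 38,719.49 × 5.482 = BRL 212,260.24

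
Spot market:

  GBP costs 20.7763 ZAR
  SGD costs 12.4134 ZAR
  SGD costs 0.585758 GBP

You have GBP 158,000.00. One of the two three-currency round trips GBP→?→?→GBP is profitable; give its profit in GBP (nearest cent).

Profit: GBP 3,161.54

Profitable loop is GBP → SGD → ZAR → GBP:
GBP 158,000.00 ÷ 0.585758 = SGD 269,735.97
SGD 269,735.97 × 12.4134 = ZAR 3,348,340.44
ZAR 3,348,340.44 ÷ 20.7763 = GBP 161,161.54
Profit = GBP 161,161.54 − GBP 158,000.00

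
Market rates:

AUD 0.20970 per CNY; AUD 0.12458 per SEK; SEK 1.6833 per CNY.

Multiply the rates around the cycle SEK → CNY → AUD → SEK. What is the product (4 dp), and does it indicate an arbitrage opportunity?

1.0000 (no arbitrage)

Around SEK → CNY → AUD → SEK: 1 ÷ 1.6833 × 0.20970 ÷ 0.12458 = 0.999974
Product ≈ 1 (deviation 0.003%, within rounding noise).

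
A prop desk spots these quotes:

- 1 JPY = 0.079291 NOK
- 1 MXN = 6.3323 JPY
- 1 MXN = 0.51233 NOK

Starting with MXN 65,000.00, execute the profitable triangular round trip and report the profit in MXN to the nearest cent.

Profitable loop is MXN → NOK → JPY → MXN:
MXN 65,000.00 × 0.51233 = NOK 33,301.45
NOK 33,301.45 ÷ 0.079291 = JPY 419,990
JPY 419,990 ÷ 6.3323 = MXN 66,325.08
Profit = MXN 66,325.08 − MXN 65,000.00

Profit: MXN 1,325.08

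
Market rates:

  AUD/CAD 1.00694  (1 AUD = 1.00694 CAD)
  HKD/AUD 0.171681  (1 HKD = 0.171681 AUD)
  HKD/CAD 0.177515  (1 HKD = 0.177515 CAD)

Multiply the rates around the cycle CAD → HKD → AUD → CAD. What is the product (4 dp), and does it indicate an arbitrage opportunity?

Around CAD → HKD → AUD → CAD: 1 ÷ 0.177515 × 0.171681 × 1.00694 = 0.973847
Product < 1; profitable direction is CAD → AUD → HKD → CAD.

0.9738 (arbitrage exists)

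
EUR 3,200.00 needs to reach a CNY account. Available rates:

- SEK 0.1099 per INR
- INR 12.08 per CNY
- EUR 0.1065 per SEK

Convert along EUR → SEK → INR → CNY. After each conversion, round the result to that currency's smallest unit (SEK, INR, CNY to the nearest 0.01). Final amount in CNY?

CNY 22,632.67

EUR 3,200.00 ÷ 0.1065 = SEK 30,046.95
SEK 30,046.95 ÷ 0.1099 = INR 273,402.64
INR 273,402.64 ÷ 12.08 = CNY 22,632.67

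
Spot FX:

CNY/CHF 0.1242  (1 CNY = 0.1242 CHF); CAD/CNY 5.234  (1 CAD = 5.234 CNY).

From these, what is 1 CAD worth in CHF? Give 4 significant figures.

1 CAD × 5.234 = 5.234 CNY
5.234 CNY × 0.1242 = 0.650063 CHF

CAD/CHF = 0.6501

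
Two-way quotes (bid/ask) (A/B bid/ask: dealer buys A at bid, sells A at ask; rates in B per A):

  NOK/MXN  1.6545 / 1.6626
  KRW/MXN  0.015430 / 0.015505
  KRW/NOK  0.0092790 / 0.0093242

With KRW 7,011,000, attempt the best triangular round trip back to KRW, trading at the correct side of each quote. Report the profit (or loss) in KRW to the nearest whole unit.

Net result: KRW -32,750 (no profitable arbitrage after spreads)

Best loop KRW → MXN → NOK → KRW:
KRW 7,011,000 × 0.015430 (sell KRW at bid) = MXN 108,179.73
MXN 108,179.73 ÷ 1.6626 (buy NOK at ask) = NOK 65,066.60
NOK 65,066.60 ÷ 0.0093242 (buy KRW at ask) = KRW 6,978,250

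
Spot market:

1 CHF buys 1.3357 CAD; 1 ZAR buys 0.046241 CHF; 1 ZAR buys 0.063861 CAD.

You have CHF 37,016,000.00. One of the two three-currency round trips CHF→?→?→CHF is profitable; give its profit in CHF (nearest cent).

Profitable loop is CHF → ZAR → CAD → CHF:
CHF 37,016,000.00 ÷ 0.046241 = ZAR 800,501,719.25
ZAR 800,501,719.25 × 0.063861 = CAD 51,120,840.29
CAD 51,120,840.29 ÷ 1.3357 = CHF 38,272,696.18
Profit = CHF 38,272,696.18 − CHF 37,016,000.00

Profit: CHF 1,256,696.18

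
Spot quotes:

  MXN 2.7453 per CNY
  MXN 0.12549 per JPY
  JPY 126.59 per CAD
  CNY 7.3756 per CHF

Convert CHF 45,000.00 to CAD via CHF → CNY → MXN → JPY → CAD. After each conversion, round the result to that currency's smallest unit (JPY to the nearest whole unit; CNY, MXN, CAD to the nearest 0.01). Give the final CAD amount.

CAD 57,357.63

CHF 45,000.00 × 7.3756 = CNY 331,902.00
CNY 331,902.00 × 2.7453 = MXN 911,170.56
MXN 911,170.56 ÷ 0.12549 = JPY 7,260,902
JPY 7,260,902 ÷ 126.59 = CAD 57,357.63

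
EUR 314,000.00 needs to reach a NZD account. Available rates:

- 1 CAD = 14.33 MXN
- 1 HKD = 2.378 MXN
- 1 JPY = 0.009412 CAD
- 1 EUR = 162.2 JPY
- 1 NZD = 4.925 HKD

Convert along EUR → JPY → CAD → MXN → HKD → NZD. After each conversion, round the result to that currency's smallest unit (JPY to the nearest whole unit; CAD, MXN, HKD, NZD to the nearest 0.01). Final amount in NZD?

NZD 586,530.39

EUR 314,000.00 × 162.2 = JPY 50,930,800
JPY 50,930,800 × 0.009412 = CAD 479,360.69
CAD 479,360.69 × 14.33 = MXN 6,869,238.69
MXN 6,869,238.69 ÷ 2.378 = HKD 2,888,662.19
HKD 2,888,662.19 ÷ 4.925 = NZD 586,530.39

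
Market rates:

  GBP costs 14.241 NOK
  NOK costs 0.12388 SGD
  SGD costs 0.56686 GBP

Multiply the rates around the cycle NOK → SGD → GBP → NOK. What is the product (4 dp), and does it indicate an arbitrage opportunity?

1.0000 (no arbitrage)

Around NOK → SGD → GBP → NOK: 1 × 0.12388 × 0.56686 × 14.241 = 1.000040
Product ≈ 1 (deviation 0.004%, within rounding noise).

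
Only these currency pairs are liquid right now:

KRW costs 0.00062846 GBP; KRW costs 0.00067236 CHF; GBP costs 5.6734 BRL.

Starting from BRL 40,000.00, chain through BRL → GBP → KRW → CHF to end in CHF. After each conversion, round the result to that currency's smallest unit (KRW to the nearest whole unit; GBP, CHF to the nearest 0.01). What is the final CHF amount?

CHF 7,542.95

BRL 40,000.00 ÷ 5.6734 = GBP 7,050.45
GBP 7,050.45 ÷ 0.00062846 = KRW 11,218,614
KRW 11,218,614 × 0.00067236 = CHF 7,542.95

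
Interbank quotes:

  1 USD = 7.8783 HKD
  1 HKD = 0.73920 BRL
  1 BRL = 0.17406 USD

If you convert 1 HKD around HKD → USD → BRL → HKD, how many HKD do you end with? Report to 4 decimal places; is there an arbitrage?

Around HKD → USD → BRL → HKD: 1 ÷ 7.8783 ÷ 0.17406 ÷ 0.73920 = 0.986521
Product < 1; profitable direction is HKD → BRL → USD → HKD.

0.9865 (arbitrage exists)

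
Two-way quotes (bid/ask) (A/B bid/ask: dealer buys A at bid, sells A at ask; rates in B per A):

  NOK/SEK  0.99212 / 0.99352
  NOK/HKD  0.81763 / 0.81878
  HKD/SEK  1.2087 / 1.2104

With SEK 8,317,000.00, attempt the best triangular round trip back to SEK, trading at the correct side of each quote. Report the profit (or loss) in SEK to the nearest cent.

Best loop SEK → HKD → NOK → SEK:
SEK 8,317,000.00 ÷ 1.2104 (buy HKD at ask) = HKD 6,871,282.22
HKD 6,871,282.22 ÷ 0.81878 (buy NOK at ask) = NOK 8,392,098.27
NOK 8,392,098.27 × 0.99212 (sell NOK at bid) = SEK 8,325,968.53

Net profit: SEK 8,968.53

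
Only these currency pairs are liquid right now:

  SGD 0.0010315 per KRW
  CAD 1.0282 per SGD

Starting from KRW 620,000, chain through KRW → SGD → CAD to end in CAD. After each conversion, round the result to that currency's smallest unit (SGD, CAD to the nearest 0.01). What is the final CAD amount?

KRW 620,000 × 0.0010315 = SGD 639.53
SGD 639.53 × 1.0282 = CAD 657.56

CAD 657.56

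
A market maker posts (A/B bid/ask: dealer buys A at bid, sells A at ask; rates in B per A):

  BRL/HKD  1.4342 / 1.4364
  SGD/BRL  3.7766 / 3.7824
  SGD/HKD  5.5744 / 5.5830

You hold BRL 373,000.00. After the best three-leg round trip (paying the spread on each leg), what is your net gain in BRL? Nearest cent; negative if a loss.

Net profit: BRL 9,704.98

Best loop BRL → SGD → HKD → BRL:
BRL 373,000.00 ÷ 3.7824 (buy SGD at ask) = SGD 98,614.64
SGD 98,614.64 × 5.5744 (sell SGD at bid) = HKD 549,717.43
HKD 549,717.43 ÷ 1.4364 (buy BRL at ask) = BRL 382,704.98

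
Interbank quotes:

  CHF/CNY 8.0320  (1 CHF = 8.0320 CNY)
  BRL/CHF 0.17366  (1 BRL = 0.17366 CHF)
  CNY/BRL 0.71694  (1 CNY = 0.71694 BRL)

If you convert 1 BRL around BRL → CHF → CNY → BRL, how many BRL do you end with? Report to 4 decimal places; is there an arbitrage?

1.0000 (no arbitrage)

Around BRL → CHF → CNY → BRL: 1 × 0.17366 × 8.0320 × 0.71694 = 1.000015
Product ≈ 1 (deviation 0.001%, within rounding noise).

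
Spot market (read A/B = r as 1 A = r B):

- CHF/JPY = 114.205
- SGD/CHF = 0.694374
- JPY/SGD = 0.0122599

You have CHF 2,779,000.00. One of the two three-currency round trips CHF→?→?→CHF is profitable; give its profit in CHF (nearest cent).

Profit: CHF 79,400.31

Profitable loop is CHF → SGD → JPY → CHF:
CHF 2,779,000.00 ÷ 0.694374 = SGD 4,002,165.98
SGD 4,002,165.98 ÷ 0.0122599 = JPY 326,443,607
JPY 326,443,607 ÷ 114.205 = CHF 2,858,400.31
Profit = CHF 2,858,400.31 − CHF 2,779,000.00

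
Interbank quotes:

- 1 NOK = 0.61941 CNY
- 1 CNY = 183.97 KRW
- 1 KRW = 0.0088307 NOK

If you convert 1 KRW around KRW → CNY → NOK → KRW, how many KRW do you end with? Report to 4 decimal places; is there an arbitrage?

0.9938 (arbitrage exists)

Around KRW → CNY → NOK → KRW: 1 ÷ 183.97 ÷ 0.61941 ÷ 0.0088307 = 0.993756
Product < 1; profitable direction is KRW → NOK → CNY → KRW.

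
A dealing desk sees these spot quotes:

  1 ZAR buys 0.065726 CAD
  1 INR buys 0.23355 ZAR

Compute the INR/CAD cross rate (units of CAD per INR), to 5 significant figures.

1 INR × 0.23355 = 0.23355 ZAR
0.23355 ZAR × 0.065726 = 0.0153503 CAD

INR/CAD = 0.015350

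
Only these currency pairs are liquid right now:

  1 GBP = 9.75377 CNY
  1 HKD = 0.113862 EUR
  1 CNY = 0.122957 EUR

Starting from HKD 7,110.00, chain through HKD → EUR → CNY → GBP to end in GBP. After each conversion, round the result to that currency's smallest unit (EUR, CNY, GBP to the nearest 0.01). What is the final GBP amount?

HKD 7,110.00 × 0.113862 = EUR 809.56
EUR 809.56 ÷ 0.122957 = CNY 6,584.09
CNY 6,584.09 ÷ 9.75377 = GBP 675.03

GBP 675.03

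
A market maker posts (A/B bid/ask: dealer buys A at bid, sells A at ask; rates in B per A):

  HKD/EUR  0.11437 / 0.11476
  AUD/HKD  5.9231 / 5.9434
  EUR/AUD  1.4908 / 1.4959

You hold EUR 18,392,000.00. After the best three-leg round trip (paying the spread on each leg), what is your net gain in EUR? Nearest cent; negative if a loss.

Net profit: EUR 182,174.80

Best loop EUR → AUD → HKD → EUR:
EUR 18,392,000.00 × 1.4908 (sell EUR at bid) = AUD 27,418,793.60
AUD 27,418,793.60 × 5.9231 (sell AUD at bid) = HKD 162,404,256.37
HKD 162,404,256.37 × 0.11437 (sell HKD at bid) = EUR 18,574,174.80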